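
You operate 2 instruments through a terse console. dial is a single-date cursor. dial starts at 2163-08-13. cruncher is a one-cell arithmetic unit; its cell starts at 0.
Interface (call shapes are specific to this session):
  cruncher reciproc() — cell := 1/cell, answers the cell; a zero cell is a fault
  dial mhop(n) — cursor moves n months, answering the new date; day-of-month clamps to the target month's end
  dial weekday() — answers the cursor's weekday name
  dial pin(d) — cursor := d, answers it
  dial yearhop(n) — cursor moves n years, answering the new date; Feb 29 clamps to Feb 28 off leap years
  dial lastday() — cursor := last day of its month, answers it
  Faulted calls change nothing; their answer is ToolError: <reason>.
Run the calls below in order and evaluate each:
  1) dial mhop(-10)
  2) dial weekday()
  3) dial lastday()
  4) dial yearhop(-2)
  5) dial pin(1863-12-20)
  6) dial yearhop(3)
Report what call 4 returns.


·→ dial mhop(n=-10)
·← 2162-10-13
·→ dial weekday()
·← Wednesday
·→ dial lastday()
·← 2162-10-31
·→ dial yearhop(n=-2)
·← 2160-10-31
·→ dial pin(d=1863-12-20)
·← 1863-12-20
·→ dial yearhop(n=3)
·← 1866-12-20

Answer: 2160-10-31


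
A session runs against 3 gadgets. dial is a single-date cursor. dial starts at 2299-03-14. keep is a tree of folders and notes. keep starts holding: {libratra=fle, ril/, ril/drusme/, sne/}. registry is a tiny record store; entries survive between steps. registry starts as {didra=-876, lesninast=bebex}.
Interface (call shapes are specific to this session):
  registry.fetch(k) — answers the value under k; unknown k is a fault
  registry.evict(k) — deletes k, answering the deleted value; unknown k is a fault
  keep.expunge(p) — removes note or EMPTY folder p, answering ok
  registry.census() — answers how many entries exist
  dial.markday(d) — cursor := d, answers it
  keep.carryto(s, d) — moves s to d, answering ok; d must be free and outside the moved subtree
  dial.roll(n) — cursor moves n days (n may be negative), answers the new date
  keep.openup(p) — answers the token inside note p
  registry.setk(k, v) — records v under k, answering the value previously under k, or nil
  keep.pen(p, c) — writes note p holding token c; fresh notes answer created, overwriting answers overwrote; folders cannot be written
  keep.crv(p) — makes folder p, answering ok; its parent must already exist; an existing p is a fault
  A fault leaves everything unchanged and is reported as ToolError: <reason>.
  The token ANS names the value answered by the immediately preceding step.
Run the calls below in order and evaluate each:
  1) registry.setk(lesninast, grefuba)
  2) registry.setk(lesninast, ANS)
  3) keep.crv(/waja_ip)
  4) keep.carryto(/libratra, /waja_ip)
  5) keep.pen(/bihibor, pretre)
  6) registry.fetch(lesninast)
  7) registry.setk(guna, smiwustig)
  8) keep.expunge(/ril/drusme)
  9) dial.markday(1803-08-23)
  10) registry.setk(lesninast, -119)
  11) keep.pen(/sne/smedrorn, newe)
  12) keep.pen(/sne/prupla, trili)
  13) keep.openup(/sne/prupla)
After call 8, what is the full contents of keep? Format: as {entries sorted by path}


Answer: {bihibor=pretre, libratra=fle, ril/, sne/, waja_ip/}

Derivation:
~$ registry.setk k=lesninast v=grefuba
:: bebex
~$ registry.setk k=lesninast v=ANS
:: grefuba
~$ keep.crv p=/waja_ip
:: ok
~$ keep.carryto s=/libratra d=/waja_ip
:: ToolError: exists
~$ keep.pen p=/bihibor c=pretre
:: created
~$ registry.fetch k=lesninast
:: bebex
~$ registry.setk k=guna v=smiwustig
:: nil
~$ keep.expunge p=/ril/drusme
:: ok
~$ dial.markday d=1803-08-23
:: 1803-08-23
~$ registry.setk k=lesninast v=-119
:: bebex
~$ keep.pen p=/sne/smedrorn c=newe
:: created
~$ keep.pen p=/sne/prupla c=trili
:: created
~$ keep.openup p=/sne/prupla
:: trili


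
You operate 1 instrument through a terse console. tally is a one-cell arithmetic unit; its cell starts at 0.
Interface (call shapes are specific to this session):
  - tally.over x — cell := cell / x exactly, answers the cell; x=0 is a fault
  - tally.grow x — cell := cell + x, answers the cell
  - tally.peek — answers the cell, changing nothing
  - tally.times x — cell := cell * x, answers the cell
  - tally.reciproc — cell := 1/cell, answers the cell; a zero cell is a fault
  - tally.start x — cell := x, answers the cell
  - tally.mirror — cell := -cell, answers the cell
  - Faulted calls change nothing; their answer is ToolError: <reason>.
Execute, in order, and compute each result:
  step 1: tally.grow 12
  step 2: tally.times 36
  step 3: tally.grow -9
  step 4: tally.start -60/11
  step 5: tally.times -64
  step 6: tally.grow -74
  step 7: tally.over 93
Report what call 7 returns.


Act: tally.grow[x='12']
Obs: 12
Act: tally.times[x='36']
Obs: 432
Act: tally.grow[x='-9']
Obs: 423
Act: tally.start[x='-60/11']
Obs: -60/11
Act: tally.times[x='-64']
Obs: 3840/11
Act: tally.grow[x='-74']
Obs: 3026/11
Act: tally.over[x='93']
Obs: 3026/1023

Answer: 3026/1023


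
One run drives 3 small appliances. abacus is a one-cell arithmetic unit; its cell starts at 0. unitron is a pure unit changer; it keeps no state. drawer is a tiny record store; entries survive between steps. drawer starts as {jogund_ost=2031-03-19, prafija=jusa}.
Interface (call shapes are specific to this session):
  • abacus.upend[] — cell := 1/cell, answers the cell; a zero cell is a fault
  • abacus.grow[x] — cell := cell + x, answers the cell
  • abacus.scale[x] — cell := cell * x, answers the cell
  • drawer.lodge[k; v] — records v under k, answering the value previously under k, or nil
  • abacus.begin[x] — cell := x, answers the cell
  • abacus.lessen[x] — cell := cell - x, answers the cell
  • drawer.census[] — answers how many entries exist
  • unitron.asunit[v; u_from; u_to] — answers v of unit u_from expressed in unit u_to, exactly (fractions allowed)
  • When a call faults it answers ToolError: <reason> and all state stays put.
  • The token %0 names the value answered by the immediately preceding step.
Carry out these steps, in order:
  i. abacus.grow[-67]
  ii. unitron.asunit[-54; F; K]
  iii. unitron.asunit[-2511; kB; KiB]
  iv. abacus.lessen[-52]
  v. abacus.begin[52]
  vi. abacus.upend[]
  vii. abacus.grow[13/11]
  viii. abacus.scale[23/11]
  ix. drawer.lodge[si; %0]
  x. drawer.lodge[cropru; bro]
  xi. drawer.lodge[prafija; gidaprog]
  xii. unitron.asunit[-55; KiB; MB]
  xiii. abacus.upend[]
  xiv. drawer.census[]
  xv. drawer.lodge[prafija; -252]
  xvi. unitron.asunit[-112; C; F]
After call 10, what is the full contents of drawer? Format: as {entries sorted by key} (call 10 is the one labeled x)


→ abacus.grow(x=-67)
← -67
→ unitron.asunit(v=-54, u_from=F, u_to=K)
← 40567/180
→ unitron.asunit(v=-2511, u_from=kB, u_to=KiB)
← -313875/128
→ abacus.lessen(x=-52)
← -15
→ abacus.begin(x=52)
← 52
→ abacus.upend()
← 1/52
→ abacus.grow(x=13/11)
← 687/572
→ abacus.scale(x=23/11)
← 15801/6292
→ drawer.lodge(k=si, v=%0)
← nil
→ drawer.lodge(k=cropru, v=bro)
← nil
→ drawer.lodge(k=prafija, v=gidaprog)
← jusa
→ unitron.asunit(v=-55, u_from=KiB, u_to=MB)
← -176/3125
→ abacus.upend()
← 6292/15801
→ drawer.census()
← 4
→ drawer.lodge(k=prafija, v=-252)
← gidaprog
→ unitron.asunit(v=-112, u_from=C, u_to=F)
← -848/5

Answer: {cropru=bro, jogund_ost=2031-03-19, prafija=jusa, si=15801/6292}


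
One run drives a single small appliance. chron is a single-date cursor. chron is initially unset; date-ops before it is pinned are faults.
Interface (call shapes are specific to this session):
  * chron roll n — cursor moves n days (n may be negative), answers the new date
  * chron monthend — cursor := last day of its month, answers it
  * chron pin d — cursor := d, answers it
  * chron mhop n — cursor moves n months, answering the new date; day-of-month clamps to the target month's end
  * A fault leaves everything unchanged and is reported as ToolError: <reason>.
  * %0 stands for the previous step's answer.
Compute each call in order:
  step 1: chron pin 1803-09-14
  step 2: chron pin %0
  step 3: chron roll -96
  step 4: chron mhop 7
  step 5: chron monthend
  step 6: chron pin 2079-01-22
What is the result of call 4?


→ chron pin(d=1803-09-14)
← 1803-09-14
→ chron pin(d=%0)
← 1803-09-14
→ chron roll(n=-96)
← 1803-06-10
→ chron mhop(n=7)
← 1804-01-10
→ chron monthend()
← 1804-01-31
→ chron pin(d=2079-01-22)
← 2079-01-22

Answer: 1804-01-10


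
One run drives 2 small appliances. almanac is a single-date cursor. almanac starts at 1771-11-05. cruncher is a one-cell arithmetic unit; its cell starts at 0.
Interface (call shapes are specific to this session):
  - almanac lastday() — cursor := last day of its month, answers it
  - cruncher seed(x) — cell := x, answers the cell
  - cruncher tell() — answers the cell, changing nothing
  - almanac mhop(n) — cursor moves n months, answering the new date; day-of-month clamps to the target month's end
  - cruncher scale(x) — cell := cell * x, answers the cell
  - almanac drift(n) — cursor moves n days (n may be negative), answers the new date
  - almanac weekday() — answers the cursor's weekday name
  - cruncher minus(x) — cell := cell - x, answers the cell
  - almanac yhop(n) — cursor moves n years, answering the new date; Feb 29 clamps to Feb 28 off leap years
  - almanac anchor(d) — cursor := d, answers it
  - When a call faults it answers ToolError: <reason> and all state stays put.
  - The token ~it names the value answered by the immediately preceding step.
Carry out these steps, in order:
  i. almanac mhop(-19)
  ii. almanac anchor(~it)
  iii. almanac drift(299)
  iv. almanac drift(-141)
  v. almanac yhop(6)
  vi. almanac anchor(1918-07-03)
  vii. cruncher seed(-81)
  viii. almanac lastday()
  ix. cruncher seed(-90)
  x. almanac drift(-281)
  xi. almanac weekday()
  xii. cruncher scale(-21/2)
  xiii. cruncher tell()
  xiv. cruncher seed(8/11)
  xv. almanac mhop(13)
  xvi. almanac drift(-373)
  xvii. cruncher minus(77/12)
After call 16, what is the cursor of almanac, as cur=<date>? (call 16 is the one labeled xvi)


Answer: cur=1917-11-15

Derivation:
Act: almanac mhop[n: -19]
Obs: 1770-04-05
Act: almanac anchor[d: ~it]
Obs: 1770-04-05
Act: almanac drift[n: 299]
Obs: 1771-01-29
Act: almanac drift[n: -141]
Obs: 1770-09-10
Act: almanac yhop[n: 6]
Obs: 1776-09-10
Act: almanac anchor[d: 1918-07-03]
Obs: 1918-07-03
Act: cruncher seed[x: -81]
Obs: -81
Act: almanac lastday[]
Obs: 1918-07-31
Act: cruncher seed[x: -90]
Obs: -90
Act: almanac drift[n: -281]
Obs: 1917-10-23
Act: almanac weekday[]
Obs: Tuesday
Act: cruncher scale[x: -21/2]
Obs: 945
Act: cruncher tell[]
Obs: 945
Act: cruncher seed[x: 8/11]
Obs: 8/11
Act: almanac mhop[n: 13]
Obs: 1918-11-23
Act: almanac drift[n: -373]
Obs: 1917-11-15
Act: cruncher minus[x: 77/12]
Obs: -751/132


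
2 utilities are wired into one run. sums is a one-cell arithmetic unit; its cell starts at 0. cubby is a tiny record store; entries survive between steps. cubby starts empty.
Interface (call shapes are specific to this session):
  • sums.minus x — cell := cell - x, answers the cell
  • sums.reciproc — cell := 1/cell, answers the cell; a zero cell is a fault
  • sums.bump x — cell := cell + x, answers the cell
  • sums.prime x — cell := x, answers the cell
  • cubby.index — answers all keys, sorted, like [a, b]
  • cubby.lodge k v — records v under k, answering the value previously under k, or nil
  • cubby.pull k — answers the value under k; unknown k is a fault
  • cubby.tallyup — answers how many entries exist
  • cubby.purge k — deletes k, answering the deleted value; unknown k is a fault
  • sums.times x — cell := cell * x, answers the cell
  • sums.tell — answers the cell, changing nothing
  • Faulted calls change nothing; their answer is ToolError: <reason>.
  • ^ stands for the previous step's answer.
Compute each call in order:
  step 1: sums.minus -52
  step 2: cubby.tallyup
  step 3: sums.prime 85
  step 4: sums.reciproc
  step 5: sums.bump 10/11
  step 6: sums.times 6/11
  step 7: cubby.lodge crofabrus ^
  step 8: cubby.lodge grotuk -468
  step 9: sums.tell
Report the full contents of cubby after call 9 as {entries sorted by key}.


Answer: {crofabrus=5166/10285, grotuk=-468}

Derivation:
Invoking minus using x='-52', yielding 52.
Next I call tallyup(): 0.
Now I run prime using x='85', and see 85.
Calling reciproc, → 1/85.
I run bump using x='10/11', yielding 861/935.
Invoking times using x='6/11', and see 5166/10285.
Calling lodge using k='crofabrus', v='^', giving nil.
I run lodge using k='grotuk', v='-468', → nil.
I try tell, — result: 5166/10285.


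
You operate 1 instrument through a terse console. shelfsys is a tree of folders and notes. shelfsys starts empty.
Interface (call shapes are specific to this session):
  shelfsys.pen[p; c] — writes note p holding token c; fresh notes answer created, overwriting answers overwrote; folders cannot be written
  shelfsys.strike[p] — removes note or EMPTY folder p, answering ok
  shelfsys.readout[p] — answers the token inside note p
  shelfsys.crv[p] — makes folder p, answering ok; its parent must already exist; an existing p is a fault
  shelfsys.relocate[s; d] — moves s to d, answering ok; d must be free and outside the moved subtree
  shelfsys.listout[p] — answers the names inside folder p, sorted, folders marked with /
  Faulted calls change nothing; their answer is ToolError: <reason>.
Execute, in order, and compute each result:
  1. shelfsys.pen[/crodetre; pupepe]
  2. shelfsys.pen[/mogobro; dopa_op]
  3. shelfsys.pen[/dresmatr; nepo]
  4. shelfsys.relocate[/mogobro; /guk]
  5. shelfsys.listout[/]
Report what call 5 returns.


Step: shelfsys.pen[p: /crodetre; c: pupepe]
Result: created
Step: shelfsys.pen[p: /mogobro; c: dopa_op]
Result: created
Step: shelfsys.pen[p: /dresmatr; c: nepo]
Result: created
Step: shelfsys.relocate[s: /mogobro; d: /guk]
Result: ok
Step: shelfsys.listout[p: /]
Result: [crodetre, dresmatr, guk]

Answer: [crodetre, dresmatr, guk]


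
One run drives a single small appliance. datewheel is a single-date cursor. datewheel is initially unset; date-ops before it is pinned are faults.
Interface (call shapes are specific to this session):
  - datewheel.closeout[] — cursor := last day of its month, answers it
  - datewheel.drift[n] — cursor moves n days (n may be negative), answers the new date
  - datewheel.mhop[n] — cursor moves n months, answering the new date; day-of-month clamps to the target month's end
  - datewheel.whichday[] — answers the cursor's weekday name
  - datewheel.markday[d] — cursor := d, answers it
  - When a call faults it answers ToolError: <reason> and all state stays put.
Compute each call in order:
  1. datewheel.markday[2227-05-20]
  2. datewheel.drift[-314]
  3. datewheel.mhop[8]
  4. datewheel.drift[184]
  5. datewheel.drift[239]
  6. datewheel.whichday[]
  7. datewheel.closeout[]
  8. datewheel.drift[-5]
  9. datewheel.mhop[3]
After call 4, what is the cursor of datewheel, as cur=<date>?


Answer: cur=2227-09-10

Derivation:
Next I call datewheel.markday on d='2227-05-20', — result: 2227-05-20.
Invoking datewheel.drift on n='-314', → 2226-07-10.
I invoke datewheel.mhop on n='8', — result: 2227-03-10.
Invoking datewheel.drift on n='184', → 2227-09-10.
Calling datewheel.drift on n='239', and get 2228-05-06.
Then datewheel.whichday(), and observe Tuesday.
I run datewheel.closeout(), and see 2228-05-31.
I call datewheel.drift on n='-5', and see 2228-05-26.
Then datewheel.mhop on n='3', yielding 2228-08-26.


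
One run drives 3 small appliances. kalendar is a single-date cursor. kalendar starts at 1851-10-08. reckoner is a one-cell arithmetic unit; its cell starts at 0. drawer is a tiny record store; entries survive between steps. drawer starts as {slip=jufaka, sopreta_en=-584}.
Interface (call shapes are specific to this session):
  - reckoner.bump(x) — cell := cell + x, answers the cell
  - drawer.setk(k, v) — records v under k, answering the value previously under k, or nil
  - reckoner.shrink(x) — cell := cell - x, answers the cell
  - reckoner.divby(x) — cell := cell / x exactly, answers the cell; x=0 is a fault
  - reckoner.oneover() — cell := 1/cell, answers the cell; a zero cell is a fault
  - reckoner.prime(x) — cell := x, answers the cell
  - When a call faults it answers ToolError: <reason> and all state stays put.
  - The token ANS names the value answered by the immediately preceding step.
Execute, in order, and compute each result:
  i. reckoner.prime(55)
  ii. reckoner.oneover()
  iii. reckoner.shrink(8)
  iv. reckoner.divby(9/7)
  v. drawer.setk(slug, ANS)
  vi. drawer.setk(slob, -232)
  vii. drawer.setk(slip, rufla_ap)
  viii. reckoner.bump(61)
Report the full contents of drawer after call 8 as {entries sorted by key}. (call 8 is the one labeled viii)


-- 1. reckoner.prime(x='55') -> 55
-- 2. reckoner.oneover() -> 1/55
-- 3. reckoner.shrink(x='8') -> -439/55
-- 4. reckoner.divby(x='9/7') -> -3073/495
-- 5. drawer.setk(k='slug', v='ANS') -> nil
-- 6. drawer.setk(k='slob', v='-232') -> nil
-- 7. drawer.setk(k='slip', v='rufla_ap') -> jufaka
-- 8. reckoner.bump(x='61') -> 27122/495

Answer: {slip=rufla_ap, slob=-232, slug=-3073/495, sopreta_en=-584}


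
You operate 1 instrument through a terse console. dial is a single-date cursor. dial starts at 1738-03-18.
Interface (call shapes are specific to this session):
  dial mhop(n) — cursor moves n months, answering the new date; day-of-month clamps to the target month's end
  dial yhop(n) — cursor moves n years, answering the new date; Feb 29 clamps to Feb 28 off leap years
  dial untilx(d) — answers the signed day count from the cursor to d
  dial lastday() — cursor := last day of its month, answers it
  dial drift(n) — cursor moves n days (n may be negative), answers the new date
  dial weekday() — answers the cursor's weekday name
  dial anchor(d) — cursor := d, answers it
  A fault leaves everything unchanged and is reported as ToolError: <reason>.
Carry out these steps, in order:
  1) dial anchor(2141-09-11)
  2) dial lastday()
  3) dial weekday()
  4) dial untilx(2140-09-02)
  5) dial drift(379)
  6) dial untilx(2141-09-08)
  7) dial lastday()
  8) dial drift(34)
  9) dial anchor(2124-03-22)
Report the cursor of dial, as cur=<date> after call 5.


Answer: cur=2142-10-14

Derivation:
~$ dial anchor 2141-09-11
  2141-09-11
~$ dial lastday
  2141-09-30
~$ dial weekday
  Saturday
~$ dial untilx 2140-09-02
  -393
~$ dial drift 379
  2142-10-14
~$ dial untilx 2141-09-08
  -401
~$ dial lastday
  2142-10-31
~$ dial drift 34
  2142-12-04
~$ dial anchor 2124-03-22
  2124-03-22


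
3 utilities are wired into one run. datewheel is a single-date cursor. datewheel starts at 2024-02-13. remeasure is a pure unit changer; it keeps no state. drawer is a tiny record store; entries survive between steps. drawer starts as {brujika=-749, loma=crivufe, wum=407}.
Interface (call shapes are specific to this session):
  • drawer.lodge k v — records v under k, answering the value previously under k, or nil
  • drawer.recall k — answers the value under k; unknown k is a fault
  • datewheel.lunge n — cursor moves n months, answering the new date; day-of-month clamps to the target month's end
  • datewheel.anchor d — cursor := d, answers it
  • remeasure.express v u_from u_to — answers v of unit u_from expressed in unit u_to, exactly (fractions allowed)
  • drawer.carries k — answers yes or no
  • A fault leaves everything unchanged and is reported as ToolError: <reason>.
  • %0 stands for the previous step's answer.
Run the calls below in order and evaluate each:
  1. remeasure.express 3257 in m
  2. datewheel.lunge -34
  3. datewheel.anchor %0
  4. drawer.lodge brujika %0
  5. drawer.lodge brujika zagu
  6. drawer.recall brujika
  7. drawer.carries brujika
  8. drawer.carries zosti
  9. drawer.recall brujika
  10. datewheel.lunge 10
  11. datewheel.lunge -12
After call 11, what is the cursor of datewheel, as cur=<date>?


Answer: cur=2021-02-13

Derivation:
Step: remeasure.express[v→3257; u_from→in; u_to→m]
Result: 413639/5000
Step: datewheel.lunge[n→-34]
Result: 2021-04-13
Step: datewheel.anchor[d→%0]
Result: 2021-04-13
Step: drawer.lodge[k→brujika; v→%0]
Result: -749
Step: drawer.lodge[k→brujika; v→zagu]
Result: 2021-04-13
Step: drawer.recall[k→brujika]
Result: zagu
Step: drawer.carries[k→brujika]
Result: yes
Step: drawer.carries[k→zosti]
Result: no
Step: drawer.recall[k→brujika]
Result: zagu
Step: datewheel.lunge[n→10]
Result: 2022-02-13
Step: datewheel.lunge[n→-12]
Result: 2021-02-13


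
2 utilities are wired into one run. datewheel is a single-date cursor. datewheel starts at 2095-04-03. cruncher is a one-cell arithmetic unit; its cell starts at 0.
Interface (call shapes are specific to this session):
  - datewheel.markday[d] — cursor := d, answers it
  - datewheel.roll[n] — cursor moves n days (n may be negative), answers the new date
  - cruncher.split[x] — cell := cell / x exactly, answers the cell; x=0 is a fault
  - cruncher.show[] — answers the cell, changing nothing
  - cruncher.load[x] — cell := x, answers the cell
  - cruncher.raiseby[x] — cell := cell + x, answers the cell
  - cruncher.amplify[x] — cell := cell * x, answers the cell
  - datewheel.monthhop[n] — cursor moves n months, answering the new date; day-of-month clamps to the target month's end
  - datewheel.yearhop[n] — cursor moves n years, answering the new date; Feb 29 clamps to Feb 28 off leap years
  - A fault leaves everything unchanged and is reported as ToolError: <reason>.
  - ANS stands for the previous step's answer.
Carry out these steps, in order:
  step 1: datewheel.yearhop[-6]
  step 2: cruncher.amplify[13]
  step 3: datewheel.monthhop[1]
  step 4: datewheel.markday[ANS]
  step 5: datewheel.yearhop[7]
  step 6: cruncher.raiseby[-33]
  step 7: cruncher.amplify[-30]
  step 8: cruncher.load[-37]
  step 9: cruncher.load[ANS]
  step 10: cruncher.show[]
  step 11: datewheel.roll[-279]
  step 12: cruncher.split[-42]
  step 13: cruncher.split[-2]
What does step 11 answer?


>>> datewheel.yearhop n: -6
  2089-04-03
>>> cruncher.amplify x: 13
  0
>>> datewheel.monthhop n: 1
  2089-05-03
>>> datewheel.markday d: ANS
  2089-05-03
>>> datewheel.yearhop n: 7
  2096-05-03
>>> cruncher.raiseby x: -33
  -33
>>> cruncher.amplify x: -30
  990
>>> cruncher.load x: -37
  -37
>>> cruncher.load x: ANS
  -37
>>> cruncher.show
  -37
>>> datewheel.roll n: -279
  2095-07-29
>>> cruncher.split x: -42
  37/42
>>> cruncher.split x: -2
  -37/84

Answer: 2095-07-29


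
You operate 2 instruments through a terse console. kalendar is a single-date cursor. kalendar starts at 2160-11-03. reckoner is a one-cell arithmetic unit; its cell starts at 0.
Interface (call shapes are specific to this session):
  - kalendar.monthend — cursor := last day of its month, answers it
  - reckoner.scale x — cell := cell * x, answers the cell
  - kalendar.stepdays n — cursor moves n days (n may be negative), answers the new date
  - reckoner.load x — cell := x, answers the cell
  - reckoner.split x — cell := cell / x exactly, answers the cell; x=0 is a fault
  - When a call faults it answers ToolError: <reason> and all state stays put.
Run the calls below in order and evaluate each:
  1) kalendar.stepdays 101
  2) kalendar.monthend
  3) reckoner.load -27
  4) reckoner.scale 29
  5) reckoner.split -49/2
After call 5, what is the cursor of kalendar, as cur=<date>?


[in] stepdays n=101
[out] 2161-02-12
[in] monthend
[out] 2161-02-28
[in] load x=-27
[out] -27
[in] scale x=29
[out] -783
[in] split x=-49/2
[out] 1566/49

Answer: cur=2161-02-28


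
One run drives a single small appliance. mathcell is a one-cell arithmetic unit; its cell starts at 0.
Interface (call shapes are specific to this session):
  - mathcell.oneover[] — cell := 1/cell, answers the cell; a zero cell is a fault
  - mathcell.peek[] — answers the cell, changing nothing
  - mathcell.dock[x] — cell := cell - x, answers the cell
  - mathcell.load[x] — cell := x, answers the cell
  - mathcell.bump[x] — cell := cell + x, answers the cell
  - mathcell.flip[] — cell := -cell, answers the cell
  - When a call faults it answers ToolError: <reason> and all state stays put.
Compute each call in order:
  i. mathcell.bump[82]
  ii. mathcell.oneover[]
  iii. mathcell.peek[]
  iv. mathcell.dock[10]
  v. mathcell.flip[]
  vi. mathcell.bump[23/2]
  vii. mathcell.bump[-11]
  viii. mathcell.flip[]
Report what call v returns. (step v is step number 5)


==> mathcell.bump(82)
<== 82
==> mathcell.oneover()
<== 1/82
==> mathcell.peek()
<== 1/82
==> mathcell.dock(10)
<== -819/82
==> mathcell.flip()
<== 819/82
==> mathcell.bump(23/2)
<== 881/41
==> mathcell.bump(-11)
<== 430/41
==> mathcell.flip()
<== -430/41

Answer: 819/82


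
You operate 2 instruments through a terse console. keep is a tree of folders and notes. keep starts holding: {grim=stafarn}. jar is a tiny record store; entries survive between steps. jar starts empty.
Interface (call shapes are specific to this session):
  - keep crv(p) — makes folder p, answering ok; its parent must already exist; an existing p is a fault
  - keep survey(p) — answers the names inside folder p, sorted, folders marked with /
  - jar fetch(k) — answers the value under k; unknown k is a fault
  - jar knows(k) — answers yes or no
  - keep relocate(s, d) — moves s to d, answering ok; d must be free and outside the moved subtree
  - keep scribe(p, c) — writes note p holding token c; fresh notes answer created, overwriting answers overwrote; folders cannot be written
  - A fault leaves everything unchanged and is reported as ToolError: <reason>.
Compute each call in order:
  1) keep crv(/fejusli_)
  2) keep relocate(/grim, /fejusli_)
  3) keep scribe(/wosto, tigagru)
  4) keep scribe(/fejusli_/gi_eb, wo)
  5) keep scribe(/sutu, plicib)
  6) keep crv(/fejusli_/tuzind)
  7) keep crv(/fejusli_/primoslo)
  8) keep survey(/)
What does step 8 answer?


Answer: [fejusli_/, grim, sutu, wosto]

Derivation:
==> keep crv(/fejusli_)
<== ok
==> keep relocate(/grim, /fejusli_)
<== ToolError: exists
==> keep scribe(/wosto, tigagru)
<== created
==> keep scribe(/fejusli_/gi_eb, wo)
<== created
==> keep scribe(/sutu, plicib)
<== created
==> keep crv(/fejusli_/tuzind)
<== ok
==> keep crv(/fejusli_/primoslo)
<== ok
==> keep survey(/)
<== [fejusli_/, grim, sutu, wosto]


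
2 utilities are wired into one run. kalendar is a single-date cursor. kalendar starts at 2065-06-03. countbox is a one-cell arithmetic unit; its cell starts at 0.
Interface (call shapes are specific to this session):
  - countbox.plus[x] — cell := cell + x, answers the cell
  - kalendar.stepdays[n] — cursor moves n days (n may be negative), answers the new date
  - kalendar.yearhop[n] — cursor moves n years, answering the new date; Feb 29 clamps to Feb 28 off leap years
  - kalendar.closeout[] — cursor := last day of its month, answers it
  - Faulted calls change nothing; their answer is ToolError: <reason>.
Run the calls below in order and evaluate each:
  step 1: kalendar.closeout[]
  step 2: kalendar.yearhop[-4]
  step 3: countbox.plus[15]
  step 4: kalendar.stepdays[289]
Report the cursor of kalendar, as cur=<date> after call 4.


Answer: cur=2062-04-15

Derivation:
% kalendar.closeout
  2065-06-30
% kalendar.yearhop n='-4'
  2061-06-30
% countbox.plus x='15'
  15
% kalendar.stepdays n='289'
  2062-04-15


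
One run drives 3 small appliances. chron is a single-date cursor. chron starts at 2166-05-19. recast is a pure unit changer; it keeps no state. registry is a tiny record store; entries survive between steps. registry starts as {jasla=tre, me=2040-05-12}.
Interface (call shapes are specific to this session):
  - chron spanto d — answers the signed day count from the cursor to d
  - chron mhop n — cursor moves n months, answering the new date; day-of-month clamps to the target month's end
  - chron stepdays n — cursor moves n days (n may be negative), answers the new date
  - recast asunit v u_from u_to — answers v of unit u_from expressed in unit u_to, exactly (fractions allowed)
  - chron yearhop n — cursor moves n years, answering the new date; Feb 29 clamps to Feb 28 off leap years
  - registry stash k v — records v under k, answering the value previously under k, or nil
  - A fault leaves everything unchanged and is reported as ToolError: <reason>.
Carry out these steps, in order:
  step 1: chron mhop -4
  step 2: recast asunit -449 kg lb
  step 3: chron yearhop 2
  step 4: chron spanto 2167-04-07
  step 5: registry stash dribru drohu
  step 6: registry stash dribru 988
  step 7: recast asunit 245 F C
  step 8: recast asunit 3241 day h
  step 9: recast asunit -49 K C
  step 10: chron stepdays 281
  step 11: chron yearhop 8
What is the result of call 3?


~$ chron mhop n→-4
  2166-01-19
~$ recast asunit v→-449 u_from→kg u_to→lb
  -44900000000/45359237
~$ chron yearhop n→2
  2168-01-19
~$ chron spanto d→2167-04-07
  -287
~$ registry stash k→dribru v→drohu
  nil
~$ registry stash k→dribru v→988
  drohu
~$ recast asunit v→245 u_from→F u_to→C
  355/3
~$ recast asunit v→3241 u_from→day u_to→h
  77784
~$ recast asunit v→-49 u_from→K u_to→C
  -6443/20
~$ chron stepdays n→281
  2168-10-26
~$ chron yearhop n→8
  2176-10-26

Answer: 2168-01-19


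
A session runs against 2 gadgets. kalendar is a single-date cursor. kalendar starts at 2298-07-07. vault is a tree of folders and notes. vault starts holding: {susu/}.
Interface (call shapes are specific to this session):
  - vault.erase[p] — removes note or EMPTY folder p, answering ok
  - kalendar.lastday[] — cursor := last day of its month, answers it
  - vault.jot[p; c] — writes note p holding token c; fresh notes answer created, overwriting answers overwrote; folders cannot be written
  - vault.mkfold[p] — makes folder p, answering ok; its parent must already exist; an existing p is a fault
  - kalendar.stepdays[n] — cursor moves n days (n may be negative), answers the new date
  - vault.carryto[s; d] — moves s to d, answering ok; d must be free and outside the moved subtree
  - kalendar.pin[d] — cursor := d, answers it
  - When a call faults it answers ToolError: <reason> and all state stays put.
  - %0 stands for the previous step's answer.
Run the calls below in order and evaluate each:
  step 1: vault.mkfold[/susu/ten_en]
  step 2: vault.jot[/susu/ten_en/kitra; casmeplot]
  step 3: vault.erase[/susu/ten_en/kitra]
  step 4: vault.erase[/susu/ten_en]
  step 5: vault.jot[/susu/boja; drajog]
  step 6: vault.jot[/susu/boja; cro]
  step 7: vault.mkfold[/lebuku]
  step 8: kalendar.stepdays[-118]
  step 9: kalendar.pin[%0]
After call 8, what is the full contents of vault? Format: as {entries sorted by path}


Answer: {lebuku/, susu/, susu/boja=cro}

Derivation:
Act: mkfold[/susu/ten_en]
Obs: ok
Act: jot[/susu/ten_en/kitra; casmeplot]
Obs: created
Act: erase[/susu/ten_en/kitra]
Obs: ok
Act: erase[/susu/ten_en]
Obs: ok
Act: jot[/susu/boja; drajog]
Obs: created
Act: jot[/susu/boja; cro]
Obs: overwrote
Act: mkfold[/lebuku]
Obs: ok
Act: stepdays[-118]
Obs: 2298-03-11
Act: pin[%0]
Obs: 2298-03-11


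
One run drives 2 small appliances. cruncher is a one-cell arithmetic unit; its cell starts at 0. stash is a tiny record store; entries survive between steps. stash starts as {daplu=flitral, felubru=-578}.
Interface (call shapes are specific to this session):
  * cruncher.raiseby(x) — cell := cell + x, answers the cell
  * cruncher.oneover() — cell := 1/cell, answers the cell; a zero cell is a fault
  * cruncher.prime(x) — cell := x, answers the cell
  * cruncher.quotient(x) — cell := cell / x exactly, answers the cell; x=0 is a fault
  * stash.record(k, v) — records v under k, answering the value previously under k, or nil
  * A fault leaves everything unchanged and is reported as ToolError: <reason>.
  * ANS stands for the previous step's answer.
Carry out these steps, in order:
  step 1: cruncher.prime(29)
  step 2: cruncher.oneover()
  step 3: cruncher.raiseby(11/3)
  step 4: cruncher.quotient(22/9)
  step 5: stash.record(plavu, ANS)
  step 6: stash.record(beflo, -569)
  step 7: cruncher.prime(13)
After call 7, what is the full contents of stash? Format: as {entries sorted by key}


Answer: {beflo=-569, daplu=flitral, felubru=-578, plavu=483/319}

Derivation:
I use prime with 29, and observe 29.
I call oneover, → 1/29.
I try raiseby with 11/3, yielding 322/87.
I invoke quotient with 22/9, and see 483/319.
I run record with plavu, ANS, → nil.
Next I call record with beflo, -569, yielding nil.
Invoking prime with 13, giving 13.


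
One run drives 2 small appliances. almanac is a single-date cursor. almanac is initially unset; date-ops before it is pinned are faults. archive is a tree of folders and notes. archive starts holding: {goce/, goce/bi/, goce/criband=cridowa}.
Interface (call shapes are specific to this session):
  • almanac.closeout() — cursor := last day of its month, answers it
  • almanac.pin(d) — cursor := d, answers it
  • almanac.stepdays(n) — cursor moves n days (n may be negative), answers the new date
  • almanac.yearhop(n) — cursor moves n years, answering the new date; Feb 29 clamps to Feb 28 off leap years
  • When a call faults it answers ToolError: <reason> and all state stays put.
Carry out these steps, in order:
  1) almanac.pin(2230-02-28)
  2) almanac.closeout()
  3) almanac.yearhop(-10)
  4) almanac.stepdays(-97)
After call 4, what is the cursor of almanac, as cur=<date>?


Calling almanac.pin with d=2230-02-28, — result: 2230-02-28.
I use almanac.closeout, and see 2230-02-28.
I use almanac.yearhop with n=-10, — result: 2220-02-28.
Now I run almanac.stepdays with n=-97, yielding 2219-11-23.

Answer: cur=2219-11-23


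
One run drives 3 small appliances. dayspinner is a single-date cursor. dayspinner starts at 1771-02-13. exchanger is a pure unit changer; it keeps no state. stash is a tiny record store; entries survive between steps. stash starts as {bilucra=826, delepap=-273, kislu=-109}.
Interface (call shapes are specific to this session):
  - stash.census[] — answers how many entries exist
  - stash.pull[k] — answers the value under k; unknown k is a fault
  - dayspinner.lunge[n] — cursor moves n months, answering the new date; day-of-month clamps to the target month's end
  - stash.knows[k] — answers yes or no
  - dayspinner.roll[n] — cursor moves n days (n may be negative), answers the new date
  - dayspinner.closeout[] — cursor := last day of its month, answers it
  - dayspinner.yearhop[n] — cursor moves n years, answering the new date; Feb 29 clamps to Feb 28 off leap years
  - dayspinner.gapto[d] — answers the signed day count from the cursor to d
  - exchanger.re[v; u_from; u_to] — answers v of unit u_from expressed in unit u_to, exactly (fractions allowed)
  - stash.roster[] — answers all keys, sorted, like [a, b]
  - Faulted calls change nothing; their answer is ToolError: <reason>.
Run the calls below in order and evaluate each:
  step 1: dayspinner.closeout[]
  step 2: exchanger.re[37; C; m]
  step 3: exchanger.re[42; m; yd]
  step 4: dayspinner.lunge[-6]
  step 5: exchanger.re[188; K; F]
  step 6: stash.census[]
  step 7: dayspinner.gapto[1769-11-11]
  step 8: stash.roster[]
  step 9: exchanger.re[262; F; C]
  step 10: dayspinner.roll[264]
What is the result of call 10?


Answer: 1771-05-19

Derivation:
Now I run closeout, and see 1771-02-28.
I invoke re on v=37, u_from=C, u_to=m, and see ToolError: incompatible units.
Calling re on v=42, u_from=m, u_to=yd, and see 17500/381.
Next I call lunge on n=-6, and get 1770-08-28.
I use re on v=188, u_from=K, u_to=F, and see -12127/100.
I run census(), and observe 3.
I call gapto on d=1769-11-11, and observe -290.
I run roster, → [bilucra, delepap, kislu].
I run re on v=262, u_from=F, u_to=C, → 1150/9.
I use roll on n=264, giving 1771-05-19.


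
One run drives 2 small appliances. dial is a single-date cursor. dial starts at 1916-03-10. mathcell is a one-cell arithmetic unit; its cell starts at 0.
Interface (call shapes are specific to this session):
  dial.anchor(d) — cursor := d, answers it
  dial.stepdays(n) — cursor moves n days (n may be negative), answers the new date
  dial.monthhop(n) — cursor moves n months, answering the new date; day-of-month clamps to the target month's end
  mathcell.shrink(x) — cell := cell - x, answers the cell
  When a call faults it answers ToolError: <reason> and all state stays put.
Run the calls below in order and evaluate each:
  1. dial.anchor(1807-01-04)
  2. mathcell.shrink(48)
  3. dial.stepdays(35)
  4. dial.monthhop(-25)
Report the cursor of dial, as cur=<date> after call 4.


I use dial.anchor using d='1807-01-04', which returns 1807-01-04.
I call mathcell.shrink using x='48', which returns -48.
I use dial.stepdays using n='35', → 1807-02-08.
I run dial.monthhop using n='-25', and see 1805-01-08.

Answer: cur=1805-01-08


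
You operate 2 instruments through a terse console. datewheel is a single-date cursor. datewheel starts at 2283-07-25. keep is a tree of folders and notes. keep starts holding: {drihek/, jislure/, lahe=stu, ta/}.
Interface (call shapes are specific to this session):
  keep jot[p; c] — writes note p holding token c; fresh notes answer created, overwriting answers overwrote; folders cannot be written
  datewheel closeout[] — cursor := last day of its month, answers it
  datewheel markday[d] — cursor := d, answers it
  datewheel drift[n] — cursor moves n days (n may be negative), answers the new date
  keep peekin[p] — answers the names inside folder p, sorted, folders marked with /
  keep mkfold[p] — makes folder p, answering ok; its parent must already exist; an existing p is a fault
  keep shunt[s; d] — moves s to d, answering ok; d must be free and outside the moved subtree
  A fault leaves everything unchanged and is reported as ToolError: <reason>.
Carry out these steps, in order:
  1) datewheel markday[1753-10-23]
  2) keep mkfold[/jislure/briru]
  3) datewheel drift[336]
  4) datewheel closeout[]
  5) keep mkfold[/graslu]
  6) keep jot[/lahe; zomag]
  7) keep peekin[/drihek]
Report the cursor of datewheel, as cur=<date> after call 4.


Answer: cur=1754-09-30

Derivation:
[in] datewheel markday d='1753-10-23'
= 1753-10-23
[in] keep mkfold p='/jislure/briru'
= ok
[in] datewheel drift n='336'
= 1754-09-24
[in] datewheel closeout
= 1754-09-30
[in] keep mkfold p='/graslu'
= ok
[in] keep jot p='/lahe' c='zomag'
= overwrote
[in] keep peekin p='/drihek'
= []


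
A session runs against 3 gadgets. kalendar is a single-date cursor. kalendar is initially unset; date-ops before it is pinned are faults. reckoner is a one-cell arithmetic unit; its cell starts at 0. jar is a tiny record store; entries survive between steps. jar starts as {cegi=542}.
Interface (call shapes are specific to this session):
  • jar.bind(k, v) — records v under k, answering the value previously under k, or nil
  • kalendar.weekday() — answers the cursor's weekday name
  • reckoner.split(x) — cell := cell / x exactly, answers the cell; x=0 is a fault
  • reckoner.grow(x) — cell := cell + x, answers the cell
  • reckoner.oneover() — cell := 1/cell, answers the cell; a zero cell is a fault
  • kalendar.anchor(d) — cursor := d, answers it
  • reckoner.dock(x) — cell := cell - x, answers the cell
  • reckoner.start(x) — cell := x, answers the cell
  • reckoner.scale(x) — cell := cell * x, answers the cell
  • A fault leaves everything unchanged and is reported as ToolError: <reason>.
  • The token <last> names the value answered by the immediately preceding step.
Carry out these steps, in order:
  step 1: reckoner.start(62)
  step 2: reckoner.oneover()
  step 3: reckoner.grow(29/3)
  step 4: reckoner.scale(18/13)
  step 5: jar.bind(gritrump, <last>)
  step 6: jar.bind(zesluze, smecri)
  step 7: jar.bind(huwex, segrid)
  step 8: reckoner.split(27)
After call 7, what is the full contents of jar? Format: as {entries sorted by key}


~$ start x=62
= 62
~$ oneover
= 1/62
~$ grow x=29/3
= 1801/186
~$ scale x=18/13
= 5403/403
~$ bind k=gritrump v=<last>
= nil
~$ bind k=zesluze v=smecri
= nil
~$ bind k=huwex v=segrid
= nil
~$ split x=27
= 1801/3627

Answer: {cegi=542, gritrump=5403/403, huwex=segrid, zesluze=smecri}
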